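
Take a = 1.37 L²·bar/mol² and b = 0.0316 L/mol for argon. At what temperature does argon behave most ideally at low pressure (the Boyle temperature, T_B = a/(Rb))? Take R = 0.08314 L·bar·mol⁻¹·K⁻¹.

For a van der Waals gas the second virial coefficient B₂ = b − a/(RT) vanishes at T_B = a/(Rb).
T_B = 1.37/(0.08314×0.0316) = 1.37/0.0026272 = 521.5 K

T_B ≈ 521.5 K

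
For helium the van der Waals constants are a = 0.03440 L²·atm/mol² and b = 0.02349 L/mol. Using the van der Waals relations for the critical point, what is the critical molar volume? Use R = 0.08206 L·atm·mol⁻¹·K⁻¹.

V_m,c ≈ 0.07047 L/mol

For a van der Waals gas, V_m,c = 3b.
V_m,c = 3×0.02349 = 0.07047 L/mol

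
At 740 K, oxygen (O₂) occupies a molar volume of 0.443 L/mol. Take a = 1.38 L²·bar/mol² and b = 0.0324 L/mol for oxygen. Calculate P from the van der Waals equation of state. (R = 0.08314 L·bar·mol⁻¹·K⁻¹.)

P = RT/(V_m − b) − a/V_m²
RT/(V_m − b) = (0.08314)(740)/(0.443 − 0.0324) = 61.524/0.41060 = 149.84 bar
a/V_m² = 1.38/(0.443)² = 7.0319 bar
P = 149.84 − 7.0319 = 142.8 bar

P ≈ 142.8 bar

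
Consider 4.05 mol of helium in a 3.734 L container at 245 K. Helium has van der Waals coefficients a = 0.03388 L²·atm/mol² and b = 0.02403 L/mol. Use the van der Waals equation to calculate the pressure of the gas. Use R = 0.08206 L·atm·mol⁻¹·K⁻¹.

P ≈ 22.35 atm

P = nRT/(V − nb) − a n²/V²
nRT/(V − nb) = (4.05)(0.08206)(245)/(3.734 − 4.05×0.02403) = 81.424/3.6367 = 22.390 atm
a n²/V² = (0.03388)(4.05)²/(3.734)² = 0.039857 atm
P = 22.390 − 0.039857 = 22.35 atm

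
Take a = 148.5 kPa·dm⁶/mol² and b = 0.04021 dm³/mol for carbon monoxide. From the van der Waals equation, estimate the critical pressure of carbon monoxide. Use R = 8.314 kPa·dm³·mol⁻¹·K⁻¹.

For a van der Waals gas, P_c = a/(27b²).
P_c = 148.5/(27×(0.04021)²) = 148.5/0.043655 = 3402 kPa

P_c ≈ 3402 kPa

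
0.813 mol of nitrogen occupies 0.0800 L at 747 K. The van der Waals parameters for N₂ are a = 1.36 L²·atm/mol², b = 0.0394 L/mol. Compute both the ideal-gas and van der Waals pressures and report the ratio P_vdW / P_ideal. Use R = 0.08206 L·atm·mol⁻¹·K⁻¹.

P_vdW / P_ideal ≈ 1.442

Ideal: P_ideal = nRT/V = (0.813)(0.08206)(747)/0.0800 = 622.949 atm
vdW: P = nRT/(V − nb) − a n²/V² = 49.8359/0.0479678 − 0.898918/0.00640000 = 1038.94 − 140.456 = 898.48 atm
Ratio = 898.48/622.949 = 1.442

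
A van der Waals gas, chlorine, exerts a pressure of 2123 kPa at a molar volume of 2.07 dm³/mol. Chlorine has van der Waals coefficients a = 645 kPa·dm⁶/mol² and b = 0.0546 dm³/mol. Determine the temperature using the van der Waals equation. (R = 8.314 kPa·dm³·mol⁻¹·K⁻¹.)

T ≈ 551.1 K

T = (P + a/V_m²)(V_m − b)/R
P + a/V_m² = 2123 + 645/(2.07)² = 2273.5 kPa
V_m − b = 2.07 − 0.0546 = 2.0154 dm³/mol
T = (2273.5)(2.0154)/8.314 = 551.1 K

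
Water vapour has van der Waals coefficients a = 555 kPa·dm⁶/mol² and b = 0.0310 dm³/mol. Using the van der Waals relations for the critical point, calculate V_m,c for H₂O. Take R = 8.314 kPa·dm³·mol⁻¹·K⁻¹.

For a van der Waals gas, V_m,c = 3b.
V_m,c = 3×0.0310 = 0.09300 dm³/mol

V_m,c ≈ 0.09300 dm³/mol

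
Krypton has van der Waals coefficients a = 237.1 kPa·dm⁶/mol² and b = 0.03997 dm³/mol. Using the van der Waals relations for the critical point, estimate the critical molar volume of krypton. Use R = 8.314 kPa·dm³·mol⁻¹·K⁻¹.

For a van der Waals gas, V_m,c = 3b.
V_m,c = 3×0.03997 = 0.1199 dm³/mol

V_m,c ≈ 0.1199 dm³/mol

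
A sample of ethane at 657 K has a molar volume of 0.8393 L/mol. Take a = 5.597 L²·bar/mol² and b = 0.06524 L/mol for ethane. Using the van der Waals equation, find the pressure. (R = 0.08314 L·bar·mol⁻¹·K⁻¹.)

P ≈ 62.62 bar

P = RT/(V_m − b) − a/V_m²
RT/(V_m − b) = (0.08314)(657)/(0.8393 − 0.06524) = 54.623/0.77406 = 70.567 bar
a/V_m² = 5.597/(0.8393)² = 7.9455 bar
P = 70.567 − 7.9455 = 62.62 bar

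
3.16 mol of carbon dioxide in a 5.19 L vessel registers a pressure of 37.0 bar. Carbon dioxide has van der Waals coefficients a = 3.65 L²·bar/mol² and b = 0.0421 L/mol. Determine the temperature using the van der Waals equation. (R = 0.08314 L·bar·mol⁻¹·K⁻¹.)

T ≈ 738.2 K

T = (P + a n²/V²)(V − nb)/(nR)
P + a n²/V² = 37.0 + (3.65)(3.16)²/(5.19)² = 38.353 bar
V − nb = 5.19 − (3.16)(0.0421) = 5.0570 L
T = (38.353)(5.0570)/((3.16)(0.08314)) = 738.2 K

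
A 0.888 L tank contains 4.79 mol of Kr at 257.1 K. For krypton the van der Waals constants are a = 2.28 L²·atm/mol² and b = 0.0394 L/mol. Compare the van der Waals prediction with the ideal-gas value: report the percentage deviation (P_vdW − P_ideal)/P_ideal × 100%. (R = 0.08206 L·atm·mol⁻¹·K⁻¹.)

Ideal: P_ideal = nRT/V = (4.79)(0.08206)(257.1)/0.888 = 113.804 atm
vdW: P = nRT/(V − nb) − a n²/V² = 101.058/0.699274 − 52.3125/0.788544 = 144.518 − 66.3406 = 78.177 atm
% deviation = (78.177 − 113.804)/113.804 × 100% = -31.31%

-31.31 %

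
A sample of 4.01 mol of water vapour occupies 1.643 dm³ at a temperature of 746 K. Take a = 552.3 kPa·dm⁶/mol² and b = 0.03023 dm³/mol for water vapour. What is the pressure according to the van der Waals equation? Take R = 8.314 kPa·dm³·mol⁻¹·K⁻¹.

P = nRT/(V − nb) − a n²/V²
nRT/(V − nb) = (4.01)(8.314)(746)/(1.643 − 4.01×0.03023) = 24871/1.5218 = 16343 kPa
a n²/V² = (552.3)(4.01)²/(1.643)² = 3289.9 kPa
P = 16343 − 3289.9 = 13053 kPa

P ≈ 13053 kPa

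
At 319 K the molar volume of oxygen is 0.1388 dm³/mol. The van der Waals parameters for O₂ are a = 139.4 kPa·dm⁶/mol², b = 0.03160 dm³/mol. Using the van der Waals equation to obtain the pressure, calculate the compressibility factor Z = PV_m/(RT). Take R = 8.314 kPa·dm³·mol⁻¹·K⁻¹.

P = RT/(V_m − b) − a/V_m² = (8.314)(319)/(0.1388 − 0.03160) − 139.4/(0.1388)²
  = 2652.2/0.10720 − 7235.8 = 24741 − 7235.8 = 17505 kPa
Z = PV_m/(RT) = (17505)(0.1388)/((8.314)(319)) = 2429.7/2652.2 = 0.9161

Z ≈ 0.9161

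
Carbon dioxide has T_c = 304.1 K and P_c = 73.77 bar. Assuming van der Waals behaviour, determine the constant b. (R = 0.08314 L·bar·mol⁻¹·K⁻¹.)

b ≈ 0.04284 L/mol

From T_c = 8a/(27Rb) and P_c = a/(27b²): b = R T_c/(8 P_c).
b = (0.08314)(304.1)/(8×73.77) = 25.283/590.16 = 0.04284 L/mol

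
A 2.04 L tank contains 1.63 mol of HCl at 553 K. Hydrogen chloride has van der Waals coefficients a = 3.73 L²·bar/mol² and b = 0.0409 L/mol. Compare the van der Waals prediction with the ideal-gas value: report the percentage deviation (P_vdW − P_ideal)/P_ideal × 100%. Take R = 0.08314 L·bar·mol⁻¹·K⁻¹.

Ideal: P_ideal = nRT/V = (1.63)(0.08314)(553)/2.04 = 36.7361 bar
vdW: P = nRT/(V − nb) − a n²/V² = 74.9416/1.97333 − 9.91024/4.16160 = 37.9772 − 2.38135 = 35.5959 bar
% deviation = (35.5959 − 36.7361)/36.7361 × 100% = -3.10%

-3.10 %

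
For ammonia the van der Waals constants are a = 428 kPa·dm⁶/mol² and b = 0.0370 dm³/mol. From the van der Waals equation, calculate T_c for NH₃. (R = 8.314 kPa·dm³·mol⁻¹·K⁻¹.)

T_c ≈ 412.2 K

For a van der Waals gas, T_c = 8a/(27Rb).
T_c = 8×428/(27×8.314×0.0370) = 3424.0/8.3057 = 412.2 K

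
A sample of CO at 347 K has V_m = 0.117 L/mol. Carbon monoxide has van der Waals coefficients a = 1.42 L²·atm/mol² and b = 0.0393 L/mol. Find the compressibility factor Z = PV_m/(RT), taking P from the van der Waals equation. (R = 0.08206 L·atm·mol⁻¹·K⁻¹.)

Z ≈ 1.080

P = RT/(V_m − b) − a/V_m² = (0.08206)(347)/(0.117 − 0.0393) − 1.42/(0.117)²
  = 28.475/0.077700 − 103.73 = 366.47 − 103.73 = 262.74 atm
Z = PV_m/(RT) = (262.74)(0.117)/((0.08206)(347)) = 30.741/28.475 = 1.080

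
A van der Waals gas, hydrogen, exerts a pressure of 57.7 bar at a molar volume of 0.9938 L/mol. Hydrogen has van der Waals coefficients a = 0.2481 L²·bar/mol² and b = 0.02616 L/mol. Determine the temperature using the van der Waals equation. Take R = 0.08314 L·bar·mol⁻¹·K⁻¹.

T ≈ 674.5 K

T = (P + a/V_m²)(V_m − b)/R
P + a/V_m² = 57.7 + 0.2481/(0.9938)² = 57.951 bar
V_m − b = 0.9938 − 0.02616 = 0.96764 L/mol
T = (57.951)(0.96764)/0.08314 = 674.5 K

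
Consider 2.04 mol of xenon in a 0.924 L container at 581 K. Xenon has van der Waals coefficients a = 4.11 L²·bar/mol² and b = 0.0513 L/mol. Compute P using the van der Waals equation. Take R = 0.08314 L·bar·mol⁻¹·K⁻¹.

P ≈ 100.2 bar

P = nRT/(V − nb) − a n²/V²
nRT/(V − nb) = (2.04)(0.08314)(581)/(0.924 − 2.04×0.0513) = 98.541/0.81935 = 120.27 bar
a n²/V² = (4.11)(2.04)²/(0.924)² = 20.034 bar
P = 120.27 − 20.034 = 100.2 bar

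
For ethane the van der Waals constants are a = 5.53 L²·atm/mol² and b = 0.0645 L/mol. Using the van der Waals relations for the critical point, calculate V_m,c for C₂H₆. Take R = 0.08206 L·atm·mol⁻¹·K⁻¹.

For a van der Waals gas, V_m,c = 3b.
V_m,c = 3×0.0645 = 0.1935 L/mol

V_m,c ≈ 0.1935 L/mol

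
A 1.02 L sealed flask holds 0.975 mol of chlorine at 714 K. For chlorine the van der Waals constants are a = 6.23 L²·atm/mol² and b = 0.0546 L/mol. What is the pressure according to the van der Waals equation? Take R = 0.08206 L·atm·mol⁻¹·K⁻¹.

P = nRT/(V − nb) − a n²/V²
nRT/(V − nb) = (0.975)(0.08206)(714)/(1.02 − 0.975×0.0546) = 57.126/0.96677 = 59.090 atm
a n²/V² = (6.23)(0.975)²/(1.02)² = 5.6924 atm
P = 59.090 − 5.6924 = 53.40 atm

P ≈ 53.40 atm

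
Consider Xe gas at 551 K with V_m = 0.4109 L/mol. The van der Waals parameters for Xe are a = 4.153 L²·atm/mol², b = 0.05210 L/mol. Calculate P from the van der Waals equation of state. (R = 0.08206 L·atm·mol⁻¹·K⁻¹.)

P ≈ 101.4 atm

P = RT/(V_m − b) − a/V_m²
RT/(V_m − b) = (0.08206)(551)/(0.4109 − 0.05210) = 45.215/0.35880 = 126.02 atm
a/V_m² = 4.153/(0.4109)² = 24.597 atm
P = 126.02 − 24.597 = 101.4 atm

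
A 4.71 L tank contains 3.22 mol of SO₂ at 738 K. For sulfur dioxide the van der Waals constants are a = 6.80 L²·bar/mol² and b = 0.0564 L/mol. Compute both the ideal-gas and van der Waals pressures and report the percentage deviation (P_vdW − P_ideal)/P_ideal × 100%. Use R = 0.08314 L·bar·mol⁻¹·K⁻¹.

Ideal: P_ideal = nRT/V = (3.22)(0.08314)(738)/4.71 = 41.9470 bar
vdW: P = nRT/(V − nb) − a n²/V² = 197.571/4.52839 − 70.5051/22.1841 = 43.6294 − 3.17818 = 40.4512 bar
% deviation = (40.4512 − 41.9470)/41.9470 × 100% = -3.57%

-3.57 %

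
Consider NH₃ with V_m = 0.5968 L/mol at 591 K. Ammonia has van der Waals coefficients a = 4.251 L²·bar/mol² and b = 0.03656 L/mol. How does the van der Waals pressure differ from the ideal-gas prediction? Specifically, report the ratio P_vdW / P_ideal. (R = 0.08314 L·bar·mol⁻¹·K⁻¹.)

Ideal: P_ideal = RT/V_m = (0.08314)(591)/0.5968 = 82.3320 bar
vdW: P = RT/(V_m − b) − a/V_m² = 49.1357/0.560240 − 4.251/0.356170 = 87.7047 − 11.9353 = 75.7694 bar
Ratio = 75.7694/82.3320 = 0.9203

P_vdW / P_ideal ≈ 0.9203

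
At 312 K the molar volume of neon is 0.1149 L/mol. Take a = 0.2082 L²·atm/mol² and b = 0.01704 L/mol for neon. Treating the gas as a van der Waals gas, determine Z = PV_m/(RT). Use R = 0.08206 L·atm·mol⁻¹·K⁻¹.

Z ≈ 1.103

P = RT/(V_m − b) − a/V_m² = (0.08206)(312)/(0.1149 − 0.01704) − 0.2082/(0.1149)²
  = 25.603/0.097860 − 15.770 = 261.63 − 15.770 = 245.86 atm
Z = PV_m/(RT) = (245.86)(0.1149)/((0.08206)(312)) = 28.249/25.603 = 1.103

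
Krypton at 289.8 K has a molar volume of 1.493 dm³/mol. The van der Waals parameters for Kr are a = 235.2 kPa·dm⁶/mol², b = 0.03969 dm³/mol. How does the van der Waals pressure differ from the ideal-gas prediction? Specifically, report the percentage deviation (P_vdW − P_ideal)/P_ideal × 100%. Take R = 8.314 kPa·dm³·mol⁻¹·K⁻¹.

Ideal: P_ideal = RT/V_m = (8.314)(289.8)/1.493 = 1613.80 kPa
vdW: P = RT/(V_m − b) − a/V_m² = 2409.40/1.45331 − 235.2/2.22905 = 1657.87 − 105.516 = 1552.35 kPa
% deviation = (1552.35 − 1613.80)/1613.80 × 100% = -3.81%

-3.81 %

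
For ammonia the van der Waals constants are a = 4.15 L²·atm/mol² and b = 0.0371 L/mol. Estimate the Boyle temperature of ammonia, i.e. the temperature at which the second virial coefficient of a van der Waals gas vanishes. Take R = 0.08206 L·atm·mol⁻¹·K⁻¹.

For a van der Waals gas the second virial coefficient B₂ = b − a/(RT) vanishes at T_B = a/(Rb).
T_B = 4.15/(0.08206×0.0371) = 4.15/0.0030444 = 1363 K

T_B ≈ 1363 K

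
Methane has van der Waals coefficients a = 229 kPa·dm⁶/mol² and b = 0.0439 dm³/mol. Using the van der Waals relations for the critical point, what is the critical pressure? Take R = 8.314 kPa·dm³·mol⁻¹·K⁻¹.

For a van der Waals gas, P_c = a/(27b²).
P_c = 229/(27×(0.0439)²) = 229/0.052035 = 4401 kPa

P_c ≈ 4401 kPa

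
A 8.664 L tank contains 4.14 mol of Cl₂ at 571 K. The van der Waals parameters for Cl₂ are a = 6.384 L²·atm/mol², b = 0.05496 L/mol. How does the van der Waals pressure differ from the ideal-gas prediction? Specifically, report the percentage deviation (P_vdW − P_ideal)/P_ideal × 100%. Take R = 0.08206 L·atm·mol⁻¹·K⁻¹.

Ideal: P_ideal = nRT/V = (4.14)(0.08206)(571)/8.664 = 22.3898 atm
vdW: P = nRT/(V − nb) − a n²/V² = 193.985/8.43647 − 109.419/75.0649 = 22.9936 − 1.45766 = 21.5359 atm
% deviation = (21.5359 − 22.3898)/22.3898 × 100% = -3.81%

-3.81 %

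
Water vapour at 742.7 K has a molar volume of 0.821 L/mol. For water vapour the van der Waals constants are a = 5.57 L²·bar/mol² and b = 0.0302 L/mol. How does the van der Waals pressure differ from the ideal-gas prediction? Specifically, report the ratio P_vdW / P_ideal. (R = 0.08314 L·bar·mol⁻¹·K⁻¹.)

Ideal: P_ideal = RT/V_m = (0.08314)(742.7)/0.821 = 75.2108 bar
vdW: P = RT/(V_m − b) − a/V_m² = 61.7481/0.790800 − 5.57/0.674041 = 78.0831 − 8.26359 = 69.8195 bar
Ratio = 69.8195/75.2108 = 0.9283

P_vdW / P_ideal ≈ 0.9283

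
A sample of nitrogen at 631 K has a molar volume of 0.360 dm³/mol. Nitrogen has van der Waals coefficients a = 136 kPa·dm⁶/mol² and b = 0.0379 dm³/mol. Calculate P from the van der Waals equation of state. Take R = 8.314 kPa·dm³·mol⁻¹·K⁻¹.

P = RT/(V_m − b) − a/V_m²
RT/(V_m − b) = (8.314)(631)/(0.360 − 0.0379) = 5246.1/0.32210 = 16287 kPa
a/V_m² = 136/(0.360)² = 1049.4 kPa
P = 16287 − 1049.4 = 15238 kPa

P ≈ 15238 kPa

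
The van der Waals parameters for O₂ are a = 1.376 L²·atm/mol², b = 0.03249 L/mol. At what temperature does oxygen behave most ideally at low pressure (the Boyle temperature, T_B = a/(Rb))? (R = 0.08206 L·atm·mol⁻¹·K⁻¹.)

For a van der Waals gas the second virial coefficient B₂ = b − a/(RT) vanishes at T_B = a/(Rb).
T_B = 1.376/(0.08206×0.03249) = 1.376/0.0026661 = 516.1 K

T_B ≈ 516.1 K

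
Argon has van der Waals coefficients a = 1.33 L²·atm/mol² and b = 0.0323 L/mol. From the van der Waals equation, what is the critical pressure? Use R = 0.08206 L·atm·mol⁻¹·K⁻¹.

P_c ≈ 47.22 atm

For a van der Waals gas, P_c = a/(27b²).
P_c = 1.33/(27×(0.0323)²) = 1.33/0.028169 = 47.22 atm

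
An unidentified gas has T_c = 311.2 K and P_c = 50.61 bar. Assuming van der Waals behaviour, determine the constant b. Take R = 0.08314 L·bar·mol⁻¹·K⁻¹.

b ≈ 0.06390 L/mol

From T_c = 8a/(27Rb) and P_c = a/(27b²): b = R T_c/(8 P_c).
b = (0.08314)(311.2)/(8×50.61) = 25.873/404.88 = 0.06390 L/mol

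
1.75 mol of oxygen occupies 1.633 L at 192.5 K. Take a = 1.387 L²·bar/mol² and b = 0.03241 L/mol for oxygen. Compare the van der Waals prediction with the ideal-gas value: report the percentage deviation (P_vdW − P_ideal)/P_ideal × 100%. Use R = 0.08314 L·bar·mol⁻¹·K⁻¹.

Ideal: P_ideal = nRT/V = (1.75)(0.08314)(192.5)/1.633 = 17.1511 bar
vdW: P = nRT/(V − nb) − a n²/V² = 28.0078/1.57628 − 4.24769/2.66669 = 17.7683 − 1.59287 = 16.1754 bar
% deviation = (16.1754 − 17.1511)/17.1511 × 100% = -5.69%

-5.69 %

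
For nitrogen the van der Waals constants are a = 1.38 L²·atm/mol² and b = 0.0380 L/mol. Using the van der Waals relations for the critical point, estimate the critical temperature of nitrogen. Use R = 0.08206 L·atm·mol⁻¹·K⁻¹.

T_c ≈ 131.1 K

For a van der Waals gas, T_c = 8a/(27Rb).
T_c = 8×1.38/(27×0.08206×0.0380) = 11.040/0.084194 = 131.1 K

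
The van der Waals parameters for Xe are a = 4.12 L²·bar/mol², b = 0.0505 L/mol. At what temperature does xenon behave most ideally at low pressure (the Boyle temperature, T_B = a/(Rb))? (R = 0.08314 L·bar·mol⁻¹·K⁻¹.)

For a van der Waals gas the second virial coefficient B₂ = b − a/(RT) vanishes at T_B = a/(Rb).
T_B = 4.12/(0.08314×0.0505) = 4.12/0.0041986 = 981.3 K

T_B ≈ 981.3 K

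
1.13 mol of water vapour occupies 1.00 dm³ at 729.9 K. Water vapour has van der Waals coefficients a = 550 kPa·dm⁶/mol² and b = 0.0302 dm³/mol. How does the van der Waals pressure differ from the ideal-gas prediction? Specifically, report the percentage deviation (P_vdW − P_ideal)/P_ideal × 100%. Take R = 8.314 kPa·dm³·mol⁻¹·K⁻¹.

-6.71 %

Ideal: P_ideal = nRT/V = (1.13)(8.314)(729.9)/1.00 = 6857.28 kPa
vdW: P = nRT/(V − nb) − a n²/V² = 6857.28/0.965874 − 702.295/1.00000 = 7099.56 − 702.295 = 6397.27 kPa
% deviation = (6397.27 − 6857.28)/6857.28 × 100% = -6.71%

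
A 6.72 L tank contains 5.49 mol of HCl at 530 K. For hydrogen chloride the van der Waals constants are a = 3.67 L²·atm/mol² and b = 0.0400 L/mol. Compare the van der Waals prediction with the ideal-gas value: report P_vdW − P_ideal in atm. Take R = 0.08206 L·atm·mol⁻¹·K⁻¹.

ΔP ≈ -1.249 atm

Ideal: P_ideal = nRT/V = (5.49)(0.08206)(530)/6.72 = 35.5312 atm
vdW: P = nRT/(V − nb) − a n²/V² = 238.770/6.50040 − 110.614/45.1584 = 36.7316 − 2.44947 = 34.2821 atm
ΔP = 34.2821 − 35.5312 = -1.249 atm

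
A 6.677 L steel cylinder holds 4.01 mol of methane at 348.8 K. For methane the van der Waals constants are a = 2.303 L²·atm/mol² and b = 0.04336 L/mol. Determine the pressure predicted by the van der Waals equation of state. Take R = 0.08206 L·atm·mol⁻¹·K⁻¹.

P ≈ 16.82 atm

P = nRT/(V − nb) − a n²/V²
nRT/(V − nb) = (4.01)(0.08206)(348.8)/(6.677 − 4.01×0.04336) = 114.78/6.5031 = 17.650 atm
a n²/V² = (2.303)(4.01)²/(6.677)² = 0.83065 atm
P = 17.650 − 0.83065 = 16.82 atm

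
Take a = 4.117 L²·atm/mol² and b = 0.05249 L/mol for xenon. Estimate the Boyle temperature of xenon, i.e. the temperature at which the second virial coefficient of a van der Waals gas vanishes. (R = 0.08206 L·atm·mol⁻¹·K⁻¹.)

T_B ≈ 955.8 K

For a van der Waals gas the second virial coefficient B₂ = b − a/(RT) vanishes at T_B = a/(Rb).
T_B = 4.117/(0.08206×0.05249) = 4.117/0.0043073 = 955.8 K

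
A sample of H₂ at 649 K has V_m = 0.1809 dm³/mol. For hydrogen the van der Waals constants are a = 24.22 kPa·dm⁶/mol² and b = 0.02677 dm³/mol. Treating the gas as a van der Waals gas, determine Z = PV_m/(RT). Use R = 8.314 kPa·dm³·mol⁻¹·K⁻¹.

Z ≈ 1.149

P = RT/(V_m − b) − a/V_m² = (8.314)(649)/(0.1809 − 0.02677) − 24.22/(0.1809)²
  = 5395.8/0.15413 − 740.11 = 35008 − 740.11 = 34268 kPa
Z = PV_m/(RT) = (34268)(0.1809)/((8.314)(649)) = 6199.1/5395.8 = 1.149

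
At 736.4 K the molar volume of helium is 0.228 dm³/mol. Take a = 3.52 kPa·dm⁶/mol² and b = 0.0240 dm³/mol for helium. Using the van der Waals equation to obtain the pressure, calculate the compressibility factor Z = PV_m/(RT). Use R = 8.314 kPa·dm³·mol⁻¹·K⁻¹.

Z ≈ 1.115

P = RT/(V_m − b) − a/V_m² = (8.314)(736.4)/(0.228 − 0.0240) − 3.52/(0.228)²
  = 6122.4/0.20400 − 67.713 = 30012 − 67.713 = 29944 kPa
Z = PV_m/(RT) = (29944)(0.228)/((8.314)(736.4)) = 6827.2/6122.4 = 1.115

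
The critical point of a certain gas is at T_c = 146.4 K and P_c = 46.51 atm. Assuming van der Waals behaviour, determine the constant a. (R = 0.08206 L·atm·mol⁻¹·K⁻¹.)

a ≈ 1.309 L²·atm/mol²

From T_c = 8a/(27Rb) and P_c = a/(27b²): a = 27 R² T_c²/(64 P_c).
a = 27×(0.08206)²×(146.4)²/(64×46.51) = 3896.8/2976.6 = 1.309 L²·atm/mol²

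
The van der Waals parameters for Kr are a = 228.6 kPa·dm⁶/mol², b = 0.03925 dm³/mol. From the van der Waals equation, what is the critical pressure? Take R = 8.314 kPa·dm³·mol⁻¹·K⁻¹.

For a van der Waals gas, P_c = a/(27b²).
P_c = 228.6/(27×(0.03925)²) = 228.6/0.041595 = 5496 kPa

P_c ≈ 5496 kPa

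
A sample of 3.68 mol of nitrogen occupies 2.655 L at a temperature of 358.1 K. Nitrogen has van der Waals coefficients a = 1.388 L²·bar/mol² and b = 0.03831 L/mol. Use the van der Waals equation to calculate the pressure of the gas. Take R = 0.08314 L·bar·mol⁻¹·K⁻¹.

P = nRT/(V − nb) − a n²/V²
nRT/(V − nb) = (3.68)(0.08314)(358.1)/(2.655 − 3.68×0.03831) = 109.56/2.5140 = 43.580 bar
a n²/V² = (1.388)(3.68)²/(2.655)² = 2.6666 bar
P = 43.580 − 2.6666 = 40.91 bar

P ≈ 40.91 bar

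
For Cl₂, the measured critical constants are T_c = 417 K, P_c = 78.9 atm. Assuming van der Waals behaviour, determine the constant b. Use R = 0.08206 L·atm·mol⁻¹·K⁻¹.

From T_c = 8a/(27Rb) and P_c = a/(27b²): b = R T_c/(8 P_c).
b = (0.08206)(417)/(8×78.9) = 34.219/631.20 = 0.05421 L/mol

b ≈ 0.05421 L/mol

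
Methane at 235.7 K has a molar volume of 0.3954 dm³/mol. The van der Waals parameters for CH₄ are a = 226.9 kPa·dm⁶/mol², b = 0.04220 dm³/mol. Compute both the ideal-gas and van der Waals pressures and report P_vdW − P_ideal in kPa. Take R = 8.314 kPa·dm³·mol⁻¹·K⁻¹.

ΔP ≈ -859.2 kPa

Ideal: P_ideal = RT/V_m = (8.314)(235.7)/0.3954 = 4956.02 kPa
vdW: P = RT/(V_m − b) − a/V_m² = 1959.61/0.353200 − 226.9/0.156341 = 5548.16 − 1451.31 = 4096.85 kPa
ΔP = 4096.85 − 4956.02 = -859.2 kPa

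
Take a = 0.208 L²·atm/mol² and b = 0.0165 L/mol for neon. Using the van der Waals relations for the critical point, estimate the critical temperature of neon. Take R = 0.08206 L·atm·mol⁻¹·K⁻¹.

T_c ≈ 45.52 K

For a van der Waals gas, T_c = 8a/(27Rb).
T_c = 8×0.208/(27×0.08206×0.0165) = 1.6640/0.036558 = 45.52 K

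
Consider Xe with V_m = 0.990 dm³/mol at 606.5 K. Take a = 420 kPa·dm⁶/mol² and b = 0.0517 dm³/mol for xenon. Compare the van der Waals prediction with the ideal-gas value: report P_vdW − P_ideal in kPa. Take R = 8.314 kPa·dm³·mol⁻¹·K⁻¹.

Ideal: P_ideal = RT/V_m = (8.314)(606.5)/0.990 = 5093.37 kPa
vdW: P = RT/(V_m − b) − a/V_m² = 5042.44/0.938300 − 420/0.980100 = 5374.02 − 428.528 = 4945.49 kPa
ΔP = 4945.49 − 5093.37 = -147.9 kPa

ΔP ≈ -147.9 kPa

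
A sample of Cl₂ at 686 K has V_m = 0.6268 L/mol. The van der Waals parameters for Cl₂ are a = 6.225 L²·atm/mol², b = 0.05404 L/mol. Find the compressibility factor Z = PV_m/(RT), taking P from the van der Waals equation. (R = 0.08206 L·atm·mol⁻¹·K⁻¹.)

Z ≈ 0.9179

P = RT/(V_m − b) − a/V_m² = (0.08206)(686)/(0.6268 − 0.05404) − 6.225/(0.6268)²
  = 56.293/0.57276 − 15.845 = 98.284 − 15.845 = 82.439 atm
Z = PV_m/(RT) = (82.439)(0.6268)/((0.08206)(686)) = 51.673/56.293 = 0.9179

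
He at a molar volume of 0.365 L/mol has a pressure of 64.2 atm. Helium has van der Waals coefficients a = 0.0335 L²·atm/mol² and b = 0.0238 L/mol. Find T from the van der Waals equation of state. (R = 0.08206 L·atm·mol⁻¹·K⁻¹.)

T = (P + a/V_m²)(V_m − b)/R
P + a/V_m² = 64.2 + 0.0335/(0.365)² = 64.451 atm
V_m − b = 0.365 − 0.0238 = 0.34120 L/mol
T = (64.451)(0.34120)/0.08206 = 268.0 K

T ≈ 268.0 K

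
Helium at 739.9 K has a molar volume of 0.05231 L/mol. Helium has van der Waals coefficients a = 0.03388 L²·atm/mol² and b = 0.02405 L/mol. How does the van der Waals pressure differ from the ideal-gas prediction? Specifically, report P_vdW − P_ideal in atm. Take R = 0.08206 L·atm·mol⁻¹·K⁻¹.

ΔP ≈ 975.4 atm

Ideal: P_ideal = RT/V_m = (0.08206)(739.9)/0.05231 = 1160.70 atm
vdW: P = RT/(V_m − b) − a/V_m² = 60.7162/0.0282600 − 0.03388/0.00273634 = 2148.49 − 12.3815 = 2136.11 atm
ΔP = 2136.11 − 1160.70 = 975.4 atm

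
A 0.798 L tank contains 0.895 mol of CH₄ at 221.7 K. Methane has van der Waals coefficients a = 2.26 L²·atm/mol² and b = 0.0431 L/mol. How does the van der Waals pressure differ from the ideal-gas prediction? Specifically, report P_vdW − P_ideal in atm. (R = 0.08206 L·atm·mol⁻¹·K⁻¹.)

Ideal: P_ideal = nRT/V = (0.895)(0.08206)(221.7)/0.798 = 20.4041 atm
vdW: P = nRT/(V − nb) − a n²/V² = 16.2825/0.759426 − 1.81032/0.636804 = 21.4405 − 2.84282 = 18.5977 atm
ΔP = 18.5977 − 20.4041 = -1.806 atm

ΔP ≈ -1.806 atm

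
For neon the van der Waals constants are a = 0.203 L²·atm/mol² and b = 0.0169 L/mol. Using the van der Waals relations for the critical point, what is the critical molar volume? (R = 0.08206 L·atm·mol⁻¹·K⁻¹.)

For a van der Waals gas, V_m,c = 3b.
V_m,c = 3×0.0169 = 0.05070 L/mol

V_m,c ≈ 0.05070 L/mol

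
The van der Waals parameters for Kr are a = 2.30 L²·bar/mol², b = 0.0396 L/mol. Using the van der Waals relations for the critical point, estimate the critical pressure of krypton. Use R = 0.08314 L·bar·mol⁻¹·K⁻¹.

P_c ≈ 54.32 bar

For a van der Waals gas, P_c = a/(27b²).
P_c = 2.30/(27×(0.0396)²) = 2.30/0.042340 = 54.32 bar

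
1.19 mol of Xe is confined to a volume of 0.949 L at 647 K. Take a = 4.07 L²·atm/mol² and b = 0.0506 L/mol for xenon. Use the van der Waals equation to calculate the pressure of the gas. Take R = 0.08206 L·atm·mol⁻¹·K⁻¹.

P ≈ 64.69 atm

P = nRT/(V − nb) − a n²/V²
nRT/(V − nb) = (1.19)(0.08206)(647)/(0.949 − 1.19×0.0506) = 63.180/0.88879 = 71.085 atm
a n²/V² = (4.07)(1.19)²/(0.949)² = 6.3996 atm
P = 71.085 − 6.3996 = 64.69 atm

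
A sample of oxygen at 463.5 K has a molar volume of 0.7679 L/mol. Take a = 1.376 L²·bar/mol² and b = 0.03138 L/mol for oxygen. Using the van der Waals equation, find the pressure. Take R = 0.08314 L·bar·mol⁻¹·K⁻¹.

P = RT/(V_m − b) − a/V_m²
RT/(V_m − b) = (0.08314)(463.5)/(0.7679 − 0.03138) = 38.535/0.73652 = 52.320 bar
a/V_m² = 1.376/(0.7679)² = 2.3335 bar
P = 52.320 − 2.3335 = 49.99 bar

P ≈ 49.99 bar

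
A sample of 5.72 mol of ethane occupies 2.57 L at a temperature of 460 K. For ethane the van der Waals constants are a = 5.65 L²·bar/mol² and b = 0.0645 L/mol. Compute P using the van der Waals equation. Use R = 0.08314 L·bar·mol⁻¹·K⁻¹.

P ≈ 71.40 bar

P = nRT/(V − nb) − a n²/V²
nRT/(V − nb) = (5.72)(0.08314)(460)/(2.57 − 5.72×0.0645) = 218.76/2.2011 = 99.387 bar
a n²/V² = (5.65)(5.72)²/(2.57)² = 27.988 bar
P = 99.387 − 27.988 = 71.40 bar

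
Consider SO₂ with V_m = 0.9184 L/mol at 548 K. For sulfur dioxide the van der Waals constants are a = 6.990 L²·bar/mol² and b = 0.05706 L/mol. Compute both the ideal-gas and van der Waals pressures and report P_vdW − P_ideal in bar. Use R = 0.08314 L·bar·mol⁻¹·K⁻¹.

ΔP ≈ -5.001 bar

Ideal: P_ideal = RT/V_m = (0.08314)(548)/0.9184 = 49.6088 bar
vdW: P = RT/(V_m − b) − a/V_m² = 45.5607/0.861340 − 6.990/0.843459 = 52.8951 − 8.28730 = 44.6078 bar
ΔP = 44.6078 − 49.6088 = -5.001 bar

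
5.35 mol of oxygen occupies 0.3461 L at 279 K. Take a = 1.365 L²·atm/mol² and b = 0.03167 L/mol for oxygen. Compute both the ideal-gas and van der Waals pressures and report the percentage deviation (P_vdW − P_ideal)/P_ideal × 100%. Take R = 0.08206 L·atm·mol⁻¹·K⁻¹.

Ideal: P_ideal = nRT/V = (5.35)(0.08206)(279)/0.3461 = 353.906 atm
vdW: P = nRT/(V − nb) − a n²/V² = 122.487/0.176666 − 39.0697/0.119785 = 693.325 − 326.165 = 367.160 atm
% deviation = (367.160 − 353.906)/353.906 × 100% = 3.75%

3.75 %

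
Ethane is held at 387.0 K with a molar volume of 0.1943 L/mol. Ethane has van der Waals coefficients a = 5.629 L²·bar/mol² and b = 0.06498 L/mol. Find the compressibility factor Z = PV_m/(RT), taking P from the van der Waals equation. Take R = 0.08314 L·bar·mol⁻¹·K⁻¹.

Z ≈ 0.6021

P = RT/(V_m − b) − a/V_m² = (0.08314)(387.0)/(0.1943 − 0.06498) − 5.629/(0.1943)²
  = 32.175/0.12932 − 149.10 = 248.80 − 149.10 = 99.70 bar
Z = PV_m/(RT) = (99.70)(0.1943)/((0.08314)(387.0)) = 19.372/32.175 = 0.6021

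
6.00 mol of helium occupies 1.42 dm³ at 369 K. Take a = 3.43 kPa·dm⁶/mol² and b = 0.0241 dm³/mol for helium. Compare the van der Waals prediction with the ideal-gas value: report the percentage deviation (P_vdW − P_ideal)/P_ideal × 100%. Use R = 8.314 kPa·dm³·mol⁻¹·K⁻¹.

Ideal: P_ideal = nRT/V = (6.00)(8.314)(369)/1.42 = 12962.8 kPa
vdW: P = nRT/(V − nb) − a n²/V² = 18407.2/1.27540 − 123.480/2.01640 = 14432.5 − 61.2378 = 14371.3 kPa
% deviation = (14371.3 − 12962.8)/12962.8 × 100% = 10.87%

10.87 %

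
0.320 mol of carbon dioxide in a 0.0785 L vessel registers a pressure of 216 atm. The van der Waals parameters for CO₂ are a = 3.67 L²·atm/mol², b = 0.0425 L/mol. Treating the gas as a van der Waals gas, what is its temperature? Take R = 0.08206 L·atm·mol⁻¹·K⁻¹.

T = (P + a n²/V²)(V − nb)/(nR)
P + a n²/V² = 216 + (3.67)(0.320)²/(0.0785)² = 276.99 atm
V − nb = 0.0785 − (0.320)(0.0425) = 0.064900 L
T = (276.99)(0.064900)/((0.320)(0.08206)) = 684.6 K

T ≈ 684.6 K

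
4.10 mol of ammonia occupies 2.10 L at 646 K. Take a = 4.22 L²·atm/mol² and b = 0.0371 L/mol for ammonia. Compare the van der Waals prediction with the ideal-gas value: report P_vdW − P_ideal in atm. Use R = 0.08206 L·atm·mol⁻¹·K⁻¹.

Ideal: P_ideal = nRT/V = (4.10)(0.08206)(646)/2.10 = 103.497 atm
vdW: P = nRT/(V − nb) − a n²/V² = 217.344/1.94789 − 70.9382/4.41000 = 111.579 − 16.0858 = 95.493 atm
ΔP = 95.493 − 103.497 = -8.00 atm

ΔP ≈ -8.00 atm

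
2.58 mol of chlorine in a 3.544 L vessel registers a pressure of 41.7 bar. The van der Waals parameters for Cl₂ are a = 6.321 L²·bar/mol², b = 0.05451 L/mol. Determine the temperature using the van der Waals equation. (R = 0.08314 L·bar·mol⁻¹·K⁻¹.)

T = (P + a n²/V²)(V − nb)/(nR)
P + a n²/V² = 41.7 + (6.321)(2.58)²/(3.544)² = 45.050 bar
V − nb = 3.544 − (2.58)(0.05451) = 3.4034 L
T = (45.050)(3.4034)/((2.58)(0.08314)) = 714.8 K

T ≈ 714.8 K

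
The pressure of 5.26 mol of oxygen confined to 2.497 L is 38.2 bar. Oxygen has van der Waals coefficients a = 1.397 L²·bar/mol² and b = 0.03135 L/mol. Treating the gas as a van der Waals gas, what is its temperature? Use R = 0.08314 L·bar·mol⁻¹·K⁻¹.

T ≈ 236.8 K

T = (P + a n²/V²)(V − nb)/(nR)
P + a n²/V² = 38.2 + (1.397)(5.26)²/(2.497)² = 44.399 bar
V − nb = 2.497 − (5.26)(0.03135) = 2.3321 L
T = (44.399)(2.3321)/((5.26)(0.08314)) = 236.8 K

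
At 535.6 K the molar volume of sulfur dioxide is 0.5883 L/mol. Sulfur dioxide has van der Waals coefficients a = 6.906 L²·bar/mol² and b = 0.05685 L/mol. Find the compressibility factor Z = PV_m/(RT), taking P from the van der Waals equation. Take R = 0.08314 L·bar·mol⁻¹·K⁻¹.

Z ≈ 0.8434

P = RT/(V_m − b) − a/V_m² = (0.08314)(535.6)/(0.5883 − 0.05685) − 6.906/(0.5883)²
  = 44.530/0.53145 − 19.954 = 83.790 − 19.954 = 63.836 bar
Z = PV_m/(RT) = (63.836)(0.5883)/((0.08314)(535.6)) = 37.555/44.530 = 0.8434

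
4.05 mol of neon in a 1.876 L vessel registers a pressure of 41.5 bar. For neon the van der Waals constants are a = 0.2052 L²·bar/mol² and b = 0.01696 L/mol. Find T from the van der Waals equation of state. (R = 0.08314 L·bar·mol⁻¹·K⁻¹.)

T = (P + a n²/V²)(V − nb)/(nR)
P + a n²/V² = 41.5 + (0.2052)(4.05)²/(1.876)² = 42.456 bar
V − nb = 1.876 − (4.05)(0.01696) = 1.8073 L
T = (42.456)(1.8073)/((4.05)(0.08314)) = 227.9 K

T ≈ 227.9 K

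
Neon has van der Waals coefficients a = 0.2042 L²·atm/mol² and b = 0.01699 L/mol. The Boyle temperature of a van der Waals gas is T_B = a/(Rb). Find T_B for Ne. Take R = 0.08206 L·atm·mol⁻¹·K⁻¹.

For a van der Waals gas the second virial coefficient B₂ = b − a/(RT) vanishes at T_B = a/(Rb).
T_B = 0.2042/(0.08206×0.01699) = 0.2042/0.0013942 = 146.5 K

T_B ≈ 146.5 K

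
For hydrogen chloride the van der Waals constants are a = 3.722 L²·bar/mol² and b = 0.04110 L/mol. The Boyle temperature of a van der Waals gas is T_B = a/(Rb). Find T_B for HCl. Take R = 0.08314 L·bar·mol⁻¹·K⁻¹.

T_B ≈ 1089 K

For a van der Waals gas the second virial coefficient B₂ = b − a/(RT) vanishes at T_B = a/(Rb).
T_B = 3.722/(0.08314×0.04110) = 3.722/0.0034171 = 1089 K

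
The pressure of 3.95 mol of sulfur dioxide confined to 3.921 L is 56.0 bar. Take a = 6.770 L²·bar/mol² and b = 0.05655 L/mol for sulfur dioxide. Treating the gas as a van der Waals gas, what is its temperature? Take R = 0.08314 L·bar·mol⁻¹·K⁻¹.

T = (P + a n²/V²)(V − nb)/(nR)
P + a n²/V² = 56.0 + (6.770)(3.95)²/(3.921)² = 62.871 bar
V − nb = 3.921 − (3.95)(0.05655) = 3.6976 L
T = (62.871)(3.6976)/((3.95)(0.08314)) = 707.9 K

T ≈ 707.9 K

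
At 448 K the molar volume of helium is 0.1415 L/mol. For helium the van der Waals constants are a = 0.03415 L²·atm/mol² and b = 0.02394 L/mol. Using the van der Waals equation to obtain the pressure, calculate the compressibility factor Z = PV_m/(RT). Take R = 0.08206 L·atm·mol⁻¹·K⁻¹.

P = RT/(V_m − b) − a/V_m² = (0.08206)(448)/(0.1415 − 0.02394) − 0.03415/(0.1415)²
  = 36.763/0.11756 − 1.7056 = 312.72 − 1.7056 = 311.01 atm
Z = PV_m/(RT) = (311.01)(0.1415)/((0.08206)(448)) = 44.008/36.763 = 1.197

Z ≈ 1.197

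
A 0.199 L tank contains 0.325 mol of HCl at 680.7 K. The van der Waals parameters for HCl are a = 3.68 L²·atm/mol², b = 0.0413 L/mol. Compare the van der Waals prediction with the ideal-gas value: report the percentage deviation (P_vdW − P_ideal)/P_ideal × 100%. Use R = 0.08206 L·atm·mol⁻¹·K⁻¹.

Ideal: P_ideal = nRT/V = (0.325)(0.08206)(680.7)/0.199 = 91.2258 atm
vdW: P = nRT/(V − nb) − a n²/V² = 18.1539/0.185578 − 0.388700/0.0396010 = 97.8236 − 9.81541 = 88.0082 atm
% deviation = (88.0082 − 91.2258)/91.2258 × 100% = -3.53%

-3.53 %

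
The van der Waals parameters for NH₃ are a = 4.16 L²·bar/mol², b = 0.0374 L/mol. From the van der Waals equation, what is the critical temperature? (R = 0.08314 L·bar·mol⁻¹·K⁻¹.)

T_c ≈ 396.4 K

For a van der Waals gas, T_c = 8a/(27Rb).
T_c = 8×4.16/(27×0.08314×0.0374) = 33.280/0.083955 = 396.4 K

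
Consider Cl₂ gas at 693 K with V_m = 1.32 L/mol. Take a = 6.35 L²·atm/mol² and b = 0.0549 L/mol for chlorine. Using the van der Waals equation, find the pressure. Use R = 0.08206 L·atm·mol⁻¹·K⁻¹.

P = RT/(V_m − b) − a/V_m²
RT/(V_m − b) = (0.08206)(693)/(1.32 − 0.0549) = 56.868/1.2651 = 44.951 atm
a/V_m² = 6.35/(1.32)² = 3.6444 atm
P = 44.951 − 3.6444 = 41.31 atm

P ≈ 41.31 atm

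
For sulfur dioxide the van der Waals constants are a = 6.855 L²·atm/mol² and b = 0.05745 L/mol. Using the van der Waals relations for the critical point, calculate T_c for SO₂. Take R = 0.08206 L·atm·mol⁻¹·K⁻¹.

For a van der Waals gas, T_c = 8a/(27Rb).
T_c = 8×6.855/(27×0.08206×0.05745) = 54.840/0.12729 = 430.8 K

T_c ≈ 430.8 K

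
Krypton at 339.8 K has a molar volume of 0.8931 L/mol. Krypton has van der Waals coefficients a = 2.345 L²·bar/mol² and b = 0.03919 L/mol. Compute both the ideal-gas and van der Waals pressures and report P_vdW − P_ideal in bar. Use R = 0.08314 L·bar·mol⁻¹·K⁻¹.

Ideal: P_ideal = RT/V_m = (0.08314)(339.8)/0.8931 = 31.6325 bar
vdW: P = RT/(V_m − b) − a/V_m² = 28.2510/0.853910 − 2.345/0.797628 = 33.0843 − 2.93997 = 30.1443 bar
ΔP = 30.1443 − 31.6325 = -1.488 bar

ΔP ≈ -1.488 bar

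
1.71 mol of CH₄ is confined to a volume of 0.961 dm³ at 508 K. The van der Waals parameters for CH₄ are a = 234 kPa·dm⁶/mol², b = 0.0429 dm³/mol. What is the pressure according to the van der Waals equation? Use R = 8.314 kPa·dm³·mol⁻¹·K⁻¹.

P = nRT/(V − nb) − a n²/V²
nRT/(V − nb) = (1.71)(8.314)(508)/(0.961 − 1.71×0.0429) = 7222.2/0.88764 = 8136.4 kPa
a n²/V² = (234)(1.71)²/(0.961)² = 740.90 kPa
P = 8136.4 − 740.90 = 7396 kPa

P ≈ 7396 kPa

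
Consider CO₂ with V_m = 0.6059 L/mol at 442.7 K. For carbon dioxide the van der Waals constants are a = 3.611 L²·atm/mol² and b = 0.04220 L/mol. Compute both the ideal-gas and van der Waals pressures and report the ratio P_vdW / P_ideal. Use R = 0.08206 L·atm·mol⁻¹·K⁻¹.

Ideal: P_ideal = RT/V_m = (0.08206)(442.7)/0.6059 = 59.9570 atm
vdW: P = RT/(V_m − b) − a/V_m² = 36.3280/0.563700 − 3.611/0.367115 = 64.4456 − 9.83615 = 54.6095 atm
Ratio = 54.6095/59.9570 = 0.9108

P_vdW / P_ideal ≈ 0.9108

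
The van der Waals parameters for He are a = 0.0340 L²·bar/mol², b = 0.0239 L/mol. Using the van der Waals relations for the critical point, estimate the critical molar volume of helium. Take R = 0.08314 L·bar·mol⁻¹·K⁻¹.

For a van der Waals gas, V_m,c = 3b.
V_m,c = 3×0.0239 = 0.07170 L/mol

V_m,c ≈ 0.07170 L/mol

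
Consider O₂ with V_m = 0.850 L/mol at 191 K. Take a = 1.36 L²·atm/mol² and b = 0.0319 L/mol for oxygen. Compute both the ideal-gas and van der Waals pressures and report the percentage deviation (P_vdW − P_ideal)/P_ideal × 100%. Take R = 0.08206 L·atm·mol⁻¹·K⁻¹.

-6.31 %

Ideal: P_ideal = RT/V_m = (0.08206)(191)/0.850 = 18.4394 atm
vdW: P = RT/(V_m − b) − a/V_m² = 15.6735/0.818100 − 1.36/0.722500 = 19.1584 − 1.88235 = 17.2761 atm
% deviation = (17.2761 − 18.4394)/18.4394 × 100% = -6.31%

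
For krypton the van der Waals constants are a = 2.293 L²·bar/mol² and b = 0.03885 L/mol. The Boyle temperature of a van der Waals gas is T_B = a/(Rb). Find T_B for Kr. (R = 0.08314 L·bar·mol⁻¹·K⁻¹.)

T_B ≈ 709.9 K

For a van der Waals gas the second virial coefficient B₂ = b − a/(RT) vanishes at T_B = a/(Rb).
T_B = 2.293/(0.08314×0.03885) = 2.293/0.0032300 = 709.9 K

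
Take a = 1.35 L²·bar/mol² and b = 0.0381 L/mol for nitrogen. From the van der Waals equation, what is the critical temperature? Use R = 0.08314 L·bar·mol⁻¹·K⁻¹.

For a van der Waals gas, T_c = 8a/(27Rb).
T_c = 8×1.35/(27×0.08314×0.0381) = 10.800/0.085526 = 126.3 K

T_c ≈ 126.3 K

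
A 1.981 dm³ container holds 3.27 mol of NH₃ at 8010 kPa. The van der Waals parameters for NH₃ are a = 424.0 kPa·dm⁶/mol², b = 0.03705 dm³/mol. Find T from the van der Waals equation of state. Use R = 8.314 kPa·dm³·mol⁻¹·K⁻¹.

T ≈ 627.0 K

T = (P + a n²/V²)(V − nb)/(nR)
P + a n²/V² = 8010 + (424.0)(3.27)²/(1.981)² = 9165.3 kPa
V − nb = 1.981 − (3.27)(0.03705) = 1.8598 dm³
T = (9165.3)(1.8598)/((3.27)(8.314)) = 627.0 K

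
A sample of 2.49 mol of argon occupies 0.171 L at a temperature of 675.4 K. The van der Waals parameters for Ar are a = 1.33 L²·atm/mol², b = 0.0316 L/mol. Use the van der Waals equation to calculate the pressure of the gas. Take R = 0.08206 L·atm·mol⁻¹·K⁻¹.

P = nRT/(V − nb) − a n²/V²
nRT/(V − nb) = (2.49)(0.08206)(675.4)/(0.171 − 2.49×0.0316) = 138.00/0.092316 = 1494.9 atm
a n²/V² = (1.33)(2.49)²/(0.171)² = 282.01 atm
P = 1494.9 − 282.01 = 1213 atm

P ≈ 1213 atm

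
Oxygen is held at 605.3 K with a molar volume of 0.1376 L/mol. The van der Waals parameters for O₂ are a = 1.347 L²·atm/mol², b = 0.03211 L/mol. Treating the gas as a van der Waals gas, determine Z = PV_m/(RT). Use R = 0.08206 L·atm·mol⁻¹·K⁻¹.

Z ≈ 1.107

P = RT/(V_m − b) − a/V_m² = (0.08206)(605.3)/(0.1376 − 0.03211) − 1.347/(0.1376)²
  = 49.671/0.10549 − 71.143 = 470.86 − 71.143 = 399.72 atm
Z = PV_m/(RT) = (399.72)(0.1376)/((0.08206)(605.3)) = 55.001/49.671 = 1.107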